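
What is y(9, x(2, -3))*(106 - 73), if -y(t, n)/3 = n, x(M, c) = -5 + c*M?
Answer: 1089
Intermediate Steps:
x(M, c) = -5 + M*c
y(t, n) = -3*n
y(9, x(2, -3))*(106 - 73) = (-3*(-5 + 2*(-3)))*(106 - 73) = -3*(-5 - 6)*33 = -3*(-11)*33 = 33*33 = 1089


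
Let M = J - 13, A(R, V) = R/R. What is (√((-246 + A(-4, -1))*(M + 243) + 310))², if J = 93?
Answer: -78825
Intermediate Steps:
A(R, V) = 1
M = 80 (M = 93 - 13 = 80)
(√((-246 + A(-4, -1))*(M + 243) + 310))² = (√((-246 + 1)*(80 + 243) + 310))² = (√(-245*323 + 310))² = (√(-79135 + 310))² = (√(-78825))² = (5*I*√3153)² = -78825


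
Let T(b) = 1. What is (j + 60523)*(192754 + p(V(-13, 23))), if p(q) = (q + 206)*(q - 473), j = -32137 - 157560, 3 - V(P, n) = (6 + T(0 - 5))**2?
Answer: -14172196236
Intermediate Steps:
V(P, n) = -46 (V(P, n) = 3 - (6 + 1)**2 = 3 - 1*7**2 = 3 - 1*49 = 3 - 49 = -46)
j = -189697
p(q) = (-473 + q)*(206 + q) (p(q) = (206 + q)*(-473 + q) = (-473 + q)*(206 + q))
(j + 60523)*(192754 + p(V(-13, 23))) = (-189697 + 60523)*(192754 + (-97438 + (-46)**2 - 267*(-46))) = -129174*(192754 + (-97438 + 2116 + 12282)) = -129174*(192754 - 83040) = -129174*109714 = -14172196236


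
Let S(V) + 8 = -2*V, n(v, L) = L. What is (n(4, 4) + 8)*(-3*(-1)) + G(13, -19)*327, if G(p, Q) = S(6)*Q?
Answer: 124296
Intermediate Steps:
S(V) = -8 - 2*V
G(p, Q) = -20*Q (G(p, Q) = (-8 - 2*6)*Q = (-8 - 12)*Q = -20*Q)
(n(4, 4) + 8)*(-3*(-1)) + G(13, -19)*327 = (4 + 8)*(-3*(-1)) - 20*(-19)*327 = 12*3 + 380*327 = 36 + 124260 = 124296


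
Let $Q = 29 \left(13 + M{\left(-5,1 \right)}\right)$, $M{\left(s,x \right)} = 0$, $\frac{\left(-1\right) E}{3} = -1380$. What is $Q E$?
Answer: $1560780$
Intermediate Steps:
$E = 4140$ ($E = \left(-3\right) \left(-1380\right) = 4140$)
$Q = 377$ ($Q = 29 \left(13 + 0\right) = 29 \cdot 13 = 377$)
$Q E = 377 \cdot 4140 = 1560780$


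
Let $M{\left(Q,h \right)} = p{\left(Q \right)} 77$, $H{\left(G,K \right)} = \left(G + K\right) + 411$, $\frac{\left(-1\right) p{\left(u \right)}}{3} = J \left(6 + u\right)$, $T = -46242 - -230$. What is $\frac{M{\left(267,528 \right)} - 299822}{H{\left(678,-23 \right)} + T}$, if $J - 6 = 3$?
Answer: $\frac{867389}{44946} \approx 19.298$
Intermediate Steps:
$J = 9$ ($J = 6 + 3 = 9$)
$T = -46012$ ($T = -46242 + 230 = -46012$)
$p{\left(u \right)} = -162 - 27 u$ ($p{\left(u \right)} = - 3 \cdot 9 \left(6 + u\right) = - 3 \left(54 + 9 u\right) = -162 - 27 u$)
$H{\left(G,K \right)} = 411 + G + K$
$M{\left(Q,h \right)} = -12474 - 2079 Q$ ($M{\left(Q,h \right)} = \left(-162 - 27 Q\right) 77 = -12474 - 2079 Q$)
$\frac{M{\left(267,528 \right)} - 299822}{H{\left(678,-23 \right)} + T} = \frac{\left(-12474 - 555093\right) - 299822}{\left(411 + 678 - 23\right) - 46012} = \frac{\left(-12474 - 555093\right) - 299822}{1066 - 46012} = \frac{-567567 - 299822}{-44946} = \left(-867389\right) \left(- \frac{1}{44946}\right) = \frac{867389}{44946}$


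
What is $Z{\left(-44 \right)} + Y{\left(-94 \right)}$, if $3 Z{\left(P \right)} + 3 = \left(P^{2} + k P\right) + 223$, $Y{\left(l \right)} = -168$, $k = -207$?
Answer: $\frac{10760}{3} \approx 3586.7$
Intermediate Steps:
$Z{\left(P \right)} = \frac{220}{3} - 69 P + \frac{P^{2}}{3}$ ($Z{\left(P \right)} = -1 + \frac{\left(P^{2} - 207 P\right) + 223}{3} = -1 + \frac{223 + P^{2} - 207 P}{3} = -1 + \left(\frac{223}{3} - 69 P + \frac{P^{2}}{3}\right) = \frac{220}{3} - 69 P + \frac{P^{2}}{3}$)
$Z{\left(-44 \right)} + Y{\left(-94 \right)} = \left(\frac{220}{3} - -3036 + \frac{\left(-44\right)^{2}}{3}\right) - 168 = \left(\frac{220}{3} + 3036 + \frac{1}{3} \cdot 1936\right) - 168 = \left(\frac{220}{3} + 3036 + \frac{1936}{3}\right) - 168 = \frac{11264}{3} - 168 = \frac{10760}{3}$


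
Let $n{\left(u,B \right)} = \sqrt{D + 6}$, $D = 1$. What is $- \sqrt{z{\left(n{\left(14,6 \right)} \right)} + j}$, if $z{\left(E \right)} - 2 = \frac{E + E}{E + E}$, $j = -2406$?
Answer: $- 3 i \sqrt{267} \approx - 49.02 i$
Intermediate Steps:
$n{\left(u,B \right)} = \sqrt{7}$ ($n{\left(u,B \right)} = \sqrt{1 + 6} = \sqrt{7}$)
$z{\left(E \right)} = 3$ ($z{\left(E \right)} = 2 + \frac{E + E}{E + E} = 2 + \frac{2 E}{2 E} = 2 + 2 E \frac{1}{2 E} = 2 + 1 = 3$)
$- \sqrt{z{\left(n{\left(14,6 \right)} \right)} + j} = - \sqrt{3 - 2406} = - \sqrt{-2403} = - 3 i \sqrt{267}$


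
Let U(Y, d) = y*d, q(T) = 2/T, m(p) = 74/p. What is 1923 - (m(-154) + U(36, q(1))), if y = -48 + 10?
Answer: 153960/77 ≈ 1999.5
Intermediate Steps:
y = -38
U(Y, d) = -38*d
1923 - (m(-154) + U(36, q(1))) = 1923 - (74/(-154) - 76/1) = 1923 - (74*(-1/154) - 76) = 1923 - (-37/77 - 38*2) = 1923 - (-37/77 - 76) = 1923 - 1*(-5889/77) = 1923 + 5889/77 = 153960/77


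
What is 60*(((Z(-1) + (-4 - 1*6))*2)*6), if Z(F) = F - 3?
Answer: -10080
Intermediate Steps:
Z(F) = -3 + F
60*(((Z(-1) + (-4 - 1*6))*2)*6) = 60*((((-3 - 1) + (-4 - 1*6))*2)*6) = 60*(((-4 + (-4 - 6))*2)*6) = 60*(((-4 - 10)*2)*6) = 60*(-14*2*6) = 60*(-28*6) = 60*(-168) = -10080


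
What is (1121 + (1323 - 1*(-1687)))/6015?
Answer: 1377/2005 ≈ 0.68678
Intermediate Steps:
(1121 + (1323 - 1*(-1687)))/6015 = (1121 + (1323 + 1687))*(1/6015) = (1121 + 3010)*(1/6015) = 4131*(1/6015) = 1377/2005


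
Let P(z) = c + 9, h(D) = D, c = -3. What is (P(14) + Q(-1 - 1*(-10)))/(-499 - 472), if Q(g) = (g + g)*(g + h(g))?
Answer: -330/971 ≈ -0.33986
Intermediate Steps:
Q(g) = 4*g² (Q(g) = (g + g)*(g + g) = (2*g)*(2*g) = 4*g²)
P(z) = 6 (P(z) = -3 + 9 = 6)
(P(14) + Q(-1 - 1*(-10)))/(-499 - 472) = (6 + 4*(-1 - 1*(-10))²)/(-499 - 472) = (6 + 4*(-1 + 10)²)/(-971) = (6 + 4*9²)*(-1/971) = (6 + 4*81)*(-1/971) = (6 + 324)*(-1/971) = 330*(-1/971) = -330/971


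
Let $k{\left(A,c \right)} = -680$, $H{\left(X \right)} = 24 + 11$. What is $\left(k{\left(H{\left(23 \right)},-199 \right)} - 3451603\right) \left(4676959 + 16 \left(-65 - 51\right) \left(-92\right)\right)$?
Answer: $-16735670274213$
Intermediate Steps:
$H{\left(X \right)} = 35$
$\left(k{\left(H{\left(23 \right)},-199 \right)} - 3451603\right) \left(4676959 + 16 \left(-65 - 51\right) \left(-92\right)\right) = \left(-680 - 3451603\right) \left(4676959 + 16 \left(-65 - 51\right) \left(-92\right)\right) = - 3452283 \left(4676959 + 16 \left(-116\right) \left(-92\right)\right) = - 3452283 \left(4676959 - -170752\right) = - 3452283 \left(4676959 + 170752\right) = \left(-3452283\right) 4847711 = -16735670274213$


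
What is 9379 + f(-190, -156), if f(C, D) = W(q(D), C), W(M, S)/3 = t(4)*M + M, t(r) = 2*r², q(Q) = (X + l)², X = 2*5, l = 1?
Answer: 21358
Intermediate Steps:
X = 10
q(Q) = 121 (q(Q) = (10 + 1)² = 11² = 121)
W(M, S) = 99*M (W(M, S) = 3*((2*4²)*M + M) = 3*((2*16)*M + M) = 3*(32*M + M) = 3*(33*M) = 99*M)
f(C, D) = 11979 (f(C, D) = 99*121 = 11979)
9379 + f(-190, -156) = 9379 + 11979 = 21358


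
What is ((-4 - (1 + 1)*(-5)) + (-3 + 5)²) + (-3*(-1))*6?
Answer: 28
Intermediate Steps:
((-4 - (1 + 1)*(-5)) + (-3 + 5)²) + (-3*(-1))*6 = ((-4 - 2*(-5)) + 2²) + (-3*1*(-1))*6 = ((-4 - 1*(-10)) + 4) - 3*(-1)*6 = ((-4 + 10) + 4) + 3*6 = (6 + 4) + 18 = 10 + 18 = 28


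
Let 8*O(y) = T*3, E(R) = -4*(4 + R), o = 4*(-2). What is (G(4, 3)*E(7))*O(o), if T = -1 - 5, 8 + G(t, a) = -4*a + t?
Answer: -1584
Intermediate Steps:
o = -8
G(t, a) = -8 + t - 4*a (G(t, a) = -8 + (-4*a + t) = -8 + (t - 4*a) = -8 + t - 4*a)
T = -6
E(R) = -16 - 4*R
O(y) = -9/4 (O(y) = (-6*3)/8 = (⅛)*(-18) = -9/4)
(G(4, 3)*E(7))*O(o) = ((-8 + 4 - 4*3)*(-16 - 4*7))*(-9/4) = ((-8 + 4 - 12)*(-16 - 28))*(-9/4) = -16*(-44)*(-9/4) = 704*(-9/4) = -1584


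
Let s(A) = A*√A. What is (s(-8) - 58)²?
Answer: 2852 + 1856*I*√2 ≈ 2852.0 + 2624.8*I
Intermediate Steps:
s(A) = A^(3/2)
(s(-8) - 58)² = ((-8)^(3/2) - 58)² = (-16*I*√2 - 58)² = (-58 - 16*I*√2)²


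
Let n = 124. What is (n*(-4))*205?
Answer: -101680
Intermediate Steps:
(n*(-4))*205 = (124*(-4))*205 = -496*205 = -101680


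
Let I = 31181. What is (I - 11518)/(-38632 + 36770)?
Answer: -2809/266 ≈ -10.560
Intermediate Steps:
(I - 11518)/(-38632 + 36770) = (31181 - 11518)/(-38632 + 36770) = 19663/(-1862) = 19663*(-1/1862) = -2809/266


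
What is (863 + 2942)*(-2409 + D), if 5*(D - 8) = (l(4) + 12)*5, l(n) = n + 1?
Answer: -9071120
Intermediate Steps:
l(n) = 1 + n
D = 25 (D = 8 + (((1 + 4) + 12)*5)/5 = 8 + ((5 + 12)*5)/5 = 8 + (17*5)/5 = 8 + (⅕)*85 = 8 + 17 = 25)
(863 + 2942)*(-2409 + D) = (863 + 2942)*(-2409 + 25) = 3805*(-2384) = -9071120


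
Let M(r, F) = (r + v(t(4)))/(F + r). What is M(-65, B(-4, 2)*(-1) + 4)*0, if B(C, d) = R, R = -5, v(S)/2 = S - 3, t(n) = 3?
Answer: 0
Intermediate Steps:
v(S) = -6 + 2*S (v(S) = 2*(S - 3) = 2*(-3 + S) = -6 + 2*S)
B(C, d) = -5
M(r, F) = r/(F + r) (M(r, F) = (r + (-6 + 2*3))/(F + r) = (r + (-6 + 6))/(F + r) = (r + 0)/(F + r) = r/(F + r))
M(-65, B(-4, 2)*(-1) + 4)*0 = -65/((-5*(-1) + 4) - 65)*0 = -65/((5 + 4) - 65)*0 = -65/(9 - 65)*0 = -65/(-56)*0 = -65*(-1/56)*0 = (65/56)*0 = 0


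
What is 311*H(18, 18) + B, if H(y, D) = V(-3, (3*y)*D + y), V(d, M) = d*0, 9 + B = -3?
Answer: -12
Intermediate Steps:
B = -12 (B = -9 - 3 = -12)
V(d, M) = 0
H(y, D) = 0
311*H(18, 18) + B = 311*0 - 12 = 0 - 12 = -12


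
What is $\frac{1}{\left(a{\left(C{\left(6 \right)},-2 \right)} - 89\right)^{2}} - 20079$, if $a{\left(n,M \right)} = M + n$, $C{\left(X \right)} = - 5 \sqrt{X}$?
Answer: $- \frac{1327486151288}{66113161} - \frac{910 \sqrt{6}}{66113161} \approx -20079.0$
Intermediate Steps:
$\frac{1}{\left(a{\left(C{\left(6 \right)},-2 \right)} - 89\right)^{2}} - 20079 = \frac{1}{\left(\left(-2 - 5 \sqrt{6}\right) - 89\right)^{2}} - 20079 = \frac{1}{\left(-91 - 5 \sqrt{6}\right)^{2}} - 20079 = -20079 + \frac{1}{\left(-91 - 5 \sqrt{6}\right)^{2}}$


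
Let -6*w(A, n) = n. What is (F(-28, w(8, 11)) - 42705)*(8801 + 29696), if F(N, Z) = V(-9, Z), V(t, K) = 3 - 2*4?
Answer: -1644206870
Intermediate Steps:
V(t, K) = -5 (V(t, K) = 3 - 1*8 = 3 - 8 = -5)
w(A, n) = -n/6
F(N, Z) = -5
(F(-28, w(8, 11)) - 42705)*(8801 + 29696) = (-5 - 42705)*(8801 + 29696) = -42710*38497 = -1644206870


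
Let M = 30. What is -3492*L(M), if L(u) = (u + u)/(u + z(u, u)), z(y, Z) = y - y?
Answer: -6984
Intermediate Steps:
z(y, Z) = 0
L(u) = 2 (L(u) = (u + u)/(u + 0) = (2*u)/u = 2)
-3492*L(M) = -3492*2 = -6984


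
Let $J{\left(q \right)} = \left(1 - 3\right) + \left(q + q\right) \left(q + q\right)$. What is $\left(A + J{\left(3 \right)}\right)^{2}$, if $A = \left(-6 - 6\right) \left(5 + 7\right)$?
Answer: $12100$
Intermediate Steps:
$A = -144$ ($A = \left(-12\right) 12 = -144$)
$J{\left(q \right)} = -2 + 4 q^{2}$ ($J{\left(q \right)} = -2 + 2 q 2 q = -2 + 4 q^{2}$)
$\left(A + J{\left(3 \right)}\right)^{2} = \left(-144 - \left(2 - 4 \cdot 3^{2}\right)\right)^{2} = \left(-144 + \left(-2 + 4 \cdot 9\right)\right)^{2} = \left(-144 + \left(-2 + 36\right)\right)^{2} = \left(-144 + 34\right)^{2} = \left(-110\right)^{2} = 12100$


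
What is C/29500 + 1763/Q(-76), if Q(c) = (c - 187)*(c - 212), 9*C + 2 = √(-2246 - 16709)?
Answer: 1444213/62068000 + I*√18955/265500 ≈ 0.023268 + 0.00051856*I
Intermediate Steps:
C = -2/9 + I*√18955/9 (C = -2/9 + √(-2246 - 16709)/9 = -2/9 + √(-18955)/9 = -2/9 + (I*√18955)/9 = -2/9 + I*√18955/9 ≈ -0.22222 + 15.297*I)
Q(c) = (-212 + c)*(-187 + c) (Q(c) = (-187 + c)*(-212 + c) = (-212 + c)*(-187 + c))
C/29500 + 1763/Q(-76) = (-2/9 + I*√18955/9)/29500 + 1763/(39644 + (-76)² - 399*(-76)) = (-2/9 + I*√18955/9)*(1/29500) + 1763/(39644 + 5776 + 30324) = (-1/132750 + I*√18955/265500) + 1763/75744 = 1444213/62068000 + I*√18955/265500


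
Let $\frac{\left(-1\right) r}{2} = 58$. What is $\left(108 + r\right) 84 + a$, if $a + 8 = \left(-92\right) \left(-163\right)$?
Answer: $14316$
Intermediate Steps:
$r = -116$ ($r = \left(-2\right) 58 = -116$)
$a = 14988$ ($a = -8 - -14996 = -8 + 14996 = 14988$)
$\left(108 + r\right) 84 + a = \left(108 - 116\right) 84 + 14988 = \left(-8\right) 84 + 14988 = -672 + 14988 = 14316$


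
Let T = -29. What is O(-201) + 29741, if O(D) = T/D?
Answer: 5977970/201 ≈ 29741.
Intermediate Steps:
O(D) = -29/D
O(-201) + 29741 = -29/(-201) + 29741 = -29*(-1/201) + 29741 = 29/201 + 29741 = 5977970/201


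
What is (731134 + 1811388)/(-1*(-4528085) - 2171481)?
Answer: 1271261/1178302 ≈ 1.0789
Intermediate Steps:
(731134 + 1811388)/(-1*(-4528085) - 2171481) = 2542522/(4528085 - 2171481) = 2542522/2356604 = 2542522*(1/2356604) = 1271261/1178302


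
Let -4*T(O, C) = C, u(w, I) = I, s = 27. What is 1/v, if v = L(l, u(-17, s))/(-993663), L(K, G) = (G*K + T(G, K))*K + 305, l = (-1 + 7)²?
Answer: -993663/34973 ≈ -28.412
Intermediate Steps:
T(O, C) = -C/4
l = 36 (l = 6² = 36)
L(K, G) = 305 + K*(-K/4 + G*K) (L(K, G) = (G*K - K/4)*K + 305 = (-K/4 + G*K)*K + 305 = K*(-K/4 + G*K) + 305 = 305 + K*(-K/4 + G*K))
v = -34973/993663 (v = (305 - ¼*36² + 27*36²)/(-993663) = (305 - ¼*1296 + 27*1296)*(-1/993663) = (305 - 324 + 34992)*(-1/993663) = 34973*(-1/993663) = -34973/993663 ≈ -0.035196)
1/v = 1/(-34973/993663) = -993663/34973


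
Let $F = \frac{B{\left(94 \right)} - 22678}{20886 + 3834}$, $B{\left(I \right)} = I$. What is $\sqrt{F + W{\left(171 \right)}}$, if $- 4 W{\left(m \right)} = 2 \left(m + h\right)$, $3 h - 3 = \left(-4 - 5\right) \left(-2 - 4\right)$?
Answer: $\frac{i \sqrt{101754730}}{1030} \approx 9.7935 i$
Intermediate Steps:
$h = 19$ ($h = 1 + \frac{\left(-4 - 5\right) \left(-2 - 4\right)}{3} = 1 + \frac{\left(-9\right) \left(-6\right)}{3} = 1 + \frac{1}{3} \cdot 54 = 1 + 18 = 19$)
$W{\left(m \right)} = - \frac{19}{2} - \frac{m}{2}$ ($W{\left(m \right)} = - \frac{2 \left(m + 19\right)}{4} = - \frac{2 \left(19 + m\right)}{4} = - \frac{38 + 2 m}{4} = - \frac{19}{2} - \frac{m}{2}$)
$F = - \frac{941}{1030}$ ($F = \frac{94 - 22678}{20886 + 3834} = - \frac{22584}{24720} = \left(-22584\right) \frac{1}{24720} = - \frac{941}{1030} \approx -0.91359$)
$\sqrt{F + W{\left(171 \right)}} = \sqrt{- \frac{941}{1030} - 95} = \sqrt{- \frac{98791}{1030}} = \frac{i \sqrt{101754730}}{1030}$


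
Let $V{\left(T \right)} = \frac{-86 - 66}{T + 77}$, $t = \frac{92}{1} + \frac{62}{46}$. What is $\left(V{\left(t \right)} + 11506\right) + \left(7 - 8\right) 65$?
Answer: $\frac{22411171}{1959} \approx 11440.0$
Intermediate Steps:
$t = \frac{2147}{23}$ ($t = 92 \cdot 1 + 62 \cdot \frac{1}{46} = 92 + \frac{31}{23} = \frac{2147}{23} \approx 93.348$)
$V{\left(T \right)} = - \frac{152}{77 + T}$
$\left(V{\left(t \right)} + 11506\right) + \left(7 - 8\right) 65 = \left(- \frac{152}{77 + \frac{2147}{23}} + 11506\right) + \left(7 - 8\right) 65 = \left(- \frac{152}{\frac{3918}{23}} + 11506\right) - 65 = \left(\left(-152\right) \frac{23}{3918} + 11506\right) - 65 = \left(- \frac{1748}{1959} + 11506\right) - 65 = \frac{22538506}{1959} - 65 = \frac{22411171}{1959}$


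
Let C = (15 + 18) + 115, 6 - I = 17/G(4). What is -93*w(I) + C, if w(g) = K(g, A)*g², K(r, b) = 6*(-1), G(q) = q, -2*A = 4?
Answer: 14855/8 ≈ 1856.9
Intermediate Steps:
A = -2 (A = -½*4 = -2)
K(r, b) = -6
I = 7/4 (I = 6 - 17/4 = 7/4 ≈ 1.7500)
w(g) = -6*g²
C = 148 (C = 33 + 115 = 148)
-93*w(I) + C = -(-558)*(7/4)² + 148 = -(-558)*49/16 + 148 = -93*(-147/8) + 148 = 13671/8 + 148 = 14855/8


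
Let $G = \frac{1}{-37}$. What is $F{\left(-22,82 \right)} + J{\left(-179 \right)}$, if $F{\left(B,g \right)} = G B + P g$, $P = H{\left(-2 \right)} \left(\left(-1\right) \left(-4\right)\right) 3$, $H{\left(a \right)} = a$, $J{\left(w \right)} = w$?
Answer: $- \frac{79417}{37} \approx -2146.4$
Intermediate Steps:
$G = - \frac{1}{37} \approx -0.027027$
$P = -24$ ($P = - 2 \left(\left(-1\right) \left(-4\right)\right) 3 = \left(-2\right) 4 \cdot 3 = \left(-8\right) 3 = -24$)
$F{\left(B,g \right)} = - 24 g - \frac{B}{37}$ ($F{\left(B,g \right)} = - \frac{B}{37} - 24 g = - 24 g - \frac{B}{37}$)
$F{\left(-22,82 \right)} + J{\left(-179 \right)} = \left(\left(-24\right) 82 - - \frac{22}{37}\right) - 179 = \left(-1968 + \frac{22}{37}\right) - 179 = - \frac{72794}{37} - 179 = - \frac{79417}{37}$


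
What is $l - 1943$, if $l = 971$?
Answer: $-972$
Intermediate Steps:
$l - 1943 = 971 - 1943 = -972$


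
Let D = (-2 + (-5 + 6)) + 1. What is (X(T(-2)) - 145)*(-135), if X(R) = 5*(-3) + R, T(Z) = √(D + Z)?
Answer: 21600 - 135*I*√2 ≈ 21600.0 - 190.92*I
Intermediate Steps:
D = 0 (D = (-2 + 1) + 1 = -1 + 1 = 0)
T(Z) = √Z (T(Z) = √(0 + Z) = √Z)
X(R) = -15 + R
(X(T(-2)) - 145)*(-135) = ((-15 + √(-2)) - 145)*(-135) = ((-15 + I*√2) - 145)*(-135) = (-160 + I*√2)*(-135) = 21600 - 135*I*√2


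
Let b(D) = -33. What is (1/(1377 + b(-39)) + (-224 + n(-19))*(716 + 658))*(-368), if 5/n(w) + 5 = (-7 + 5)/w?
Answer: 296278103479/2604 ≈ 1.1378e+8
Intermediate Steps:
n(w) = 5/(-5 - 2/w) (n(w) = 5/(-5 + (-7 + 5)/w) = 5/(-5 - 2/w))
(1/(1377 + b(-39)) + (-224 + n(-19))*(716 + 658))*(-368) = (1/(1377 - 33) + (-224 - 5*(-19)/(2 + 5*(-19)))*(716 + 658))*(-368) = (1/1344 + (-224 - 5*(-19)/(2 - 95))*1374)*(-368) = (1/1344 + (-224 - 5*(-19)/(-93))*1374)*(-368) = (1/1344 + (-224 - 5*(-19)*(-1/93))*1374)*(-368) = (1/1344 + (-224 - 95/93)*1374)*(-368) = (1/1344 - 20927/93*1374)*(-368) = (1/1344 - 9584566/31)*(-368) = -12881656673/41664*(-368) = 296278103479/2604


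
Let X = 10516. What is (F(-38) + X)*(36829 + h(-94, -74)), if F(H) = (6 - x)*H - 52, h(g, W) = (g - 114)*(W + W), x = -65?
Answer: 525082558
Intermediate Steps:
h(g, W) = 2*W*(-114 + g) (h(g, W) = (-114 + g)*(2*W) = 2*W*(-114 + g))
F(H) = -52 + 71*H (F(H) = (6 - 1*(-65))*H - 52 = (6 + 65)*H - 52 = 71*H - 52 = -52 + 71*H)
(F(-38) + X)*(36829 + h(-94, -74)) = ((-52 + 71*(-38)) + 10516)*(36829 + 2*(-74)*(-114 - 94)) = ((-52 - 2698) + 10516)*(36829 + 2*(-74)*(-208)) = (-2750 + 10516)*(36829 + 30784) = 7766*67613 = 525082558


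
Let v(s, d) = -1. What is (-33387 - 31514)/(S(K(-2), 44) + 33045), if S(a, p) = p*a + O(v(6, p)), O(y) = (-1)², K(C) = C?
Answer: -64901/32958 ≈ -1.9692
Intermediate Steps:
O(y) = 1
S(a, p) = 1 + a*p (S(a, p) = p*a + 1 = a*p + 1 = 1 + a*p)
(-33387 - 31514)/(S(K(-2), 44) + 33045) = (-33387 - 31514)/((1 - 2*44) + 33045) = -64901/((1 - 88) + 33045) = -64901/(-87 + 33045) = -64901/32958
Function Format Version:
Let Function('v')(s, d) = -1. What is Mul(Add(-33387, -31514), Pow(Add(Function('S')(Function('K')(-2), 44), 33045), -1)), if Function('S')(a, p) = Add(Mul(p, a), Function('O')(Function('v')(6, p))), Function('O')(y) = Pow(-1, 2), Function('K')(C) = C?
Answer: Rational(-64901, 32958) ≈ -1.9692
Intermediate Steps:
Function('O')(y) = 1
Function('S')(a, p) = Add(1, Mul(a, p)) (Function('S')(a, p) = Add(Mul(p, a), 1) = Add(Mul(a, p), 1) = Add(1, Mul(a, p)))
Mul(Add(-33387, -31514), Pow(Add(Function('S')(Function('K')(-2), 44), 33045), -1)) = Mul(Add(-33387, -31514), Pow(Add(Add(1, Mul(-2, 44)), 33045), -1)) = Mul(-64901, Pow(Add(Add(1, -88), 33045), -1)) = Mul(-64901, Pow(Add(-87, 33045), -1)) = Mul(-64901, Pow(32958, -1)) = Mul(-64901, Rational(1, 32958)) = Rational(-64901, 32958)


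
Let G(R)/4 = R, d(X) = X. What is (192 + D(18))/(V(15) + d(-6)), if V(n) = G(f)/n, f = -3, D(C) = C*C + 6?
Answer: -1305/17 ≈ -76.765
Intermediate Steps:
D(C) = 6 + C² (D(C) = C² + 6 = 6 + C²)
G(R) = 4*R
V(n) = -12/n (V(n) = (4*(-3))/n = -12/n)
(192 + D(18))/(V(15) + d(-6)) = (192 + (6 + 18²))/(-12/15 - 6) = (192 + (6 + 324))/(-12*1/15 - 6) = (192 + 330)/(-⅘ - 6) = 522/(-34/5) = 522*(-5/34) = -1305/17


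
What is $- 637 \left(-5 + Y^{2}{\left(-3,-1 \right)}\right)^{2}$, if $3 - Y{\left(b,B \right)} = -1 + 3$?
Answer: $-10192$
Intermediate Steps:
$Y{\left(b,B \right)} = 1$ ($Y{\left(b,B \right)} = 3 - \left(-1 + 3\right) = 3 - 2 = 1$)
$- 637 \left(-5 + Y^{2}{\left(-3,-1 \right)}\right)^{2} = - 637 \left(-5 + 1^{2}\right)^{2} = - 637 \left(-5 + 1\right)^{2} = - 637 \left(-4\right)^{2} = \left(-637\right) 16 = -10192$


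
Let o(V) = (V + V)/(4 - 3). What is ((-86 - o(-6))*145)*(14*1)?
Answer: -150220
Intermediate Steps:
o(V) = 2*V (o(V) = (2*V)/1 = (2*V)*1 = 2*V)
((-86 - o(-6))*145)*(14*1) = ((-86 - 2*(-6))*145)*(14*1) = ((-86 - 1*(-12))*145)*14 = ((-86 + 12)*145)*14 = -74*145*14 = -10730*14 = -150220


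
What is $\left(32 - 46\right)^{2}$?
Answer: $196$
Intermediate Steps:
$\left(32 - 46\right)^{2} = \left(-14\right)^{2} = 196$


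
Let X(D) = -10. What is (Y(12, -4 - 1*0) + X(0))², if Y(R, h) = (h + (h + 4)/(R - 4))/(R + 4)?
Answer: 1681/16 ≈ 105.06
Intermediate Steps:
Y(R, h) = (h + (4 + h)/(-4 + R))/(4 + R)
(Y(12, -4 - 1*0) + X(0))² = ((4 - 3*(-4 - 1*0) + 12*(-4 - 1*0))/(-16 + 12²) - 10)² = ((4 - 3*(-4 + 0) + 12*(-4 + 0))/(-16 + 144) - 10)² = ((4 - 3*(-4) + 12*(-4))/128 - 10)² = ((4 + 12 - 48)/128 - 10)² = ((1/128)*(-32) - 10)² = (-¼ - 10)² = (-41/4)² = 1681/16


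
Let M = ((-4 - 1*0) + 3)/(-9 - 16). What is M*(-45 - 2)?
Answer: -47/25 ≈ -1.8800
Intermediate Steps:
M = 1/25 (M = ((-4 + 0) + 3)/(-25) = (-4 + 3)*(-1/25) = -1*(-1/25) = 1/25 ≈ 0.040000)
M*(-45 - 2) = (-45 - 2)/25 = (1/25)*(-47) = -47/25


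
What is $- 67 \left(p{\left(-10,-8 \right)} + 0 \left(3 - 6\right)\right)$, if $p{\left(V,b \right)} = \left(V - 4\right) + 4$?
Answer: $670$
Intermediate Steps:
$p{\left(V,b \right)} = V$ ($p{\left(V,b \right)} = \left(-4 + V\right) + 4 = V$)
$- 67 \left(p{\left(-10,-8 \right)} + 0 \left(3 - 6\right)\right) = - 67 \left(-10 + 0 \left(3 - 6\right)\right) = - 67 \left(-10 + 0 \left(-3\right)\right) = - 67 \left(-10 + 0\right) = \left(-67\right) \left(-10\right) = 670$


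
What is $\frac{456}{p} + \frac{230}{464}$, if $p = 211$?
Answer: $\frac{130057}{48952} \approx 2.6568$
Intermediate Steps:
$\frac{456}{p} + \frac{230}{464} = \frac{456}{211} + \frac{230}{464} = 456 \cdot \frac{1}{211} + 230 \cdot \frac{1}{464} = \frac{456}{211} + \frac{115}{232} = \frac{130057}{48952}$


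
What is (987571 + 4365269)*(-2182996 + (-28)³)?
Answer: -11802733852320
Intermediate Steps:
(987571 + 4365269)*(-2182996 + (-28)³) = 5352840*(-2182996 - 21952) = 5352840*(-2204948) = -11802733852320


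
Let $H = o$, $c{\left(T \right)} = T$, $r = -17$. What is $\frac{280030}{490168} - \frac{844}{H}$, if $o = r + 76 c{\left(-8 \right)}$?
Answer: $\frac{294360271}{153177500} \approx 1.9217$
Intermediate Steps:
$o = -625$ ($o = -17 + 76 \left(-8\right) = -17 - 608 = -625$)
$H = -625$
$\frac{280030}{490168} - \frac{844}{H} = \frac{280030}{490168} - \frac{844}{-625} = 280030 \cdot \frac{1}{490168} - - \frac{844}{625} = \frac{140015}{245084} + \frac{844}{625} = \frac{294360271}{153177500}$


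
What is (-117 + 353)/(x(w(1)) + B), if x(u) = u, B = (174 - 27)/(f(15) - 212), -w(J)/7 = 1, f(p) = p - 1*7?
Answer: -16048/525 ≈ -30.568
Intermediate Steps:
f(p) = -7 + p (f(p) = p - 7 = -7 + p)
w(J) = -7 (w(J) = -7*1 = -7)
B = -49/68 (B = (174 - 27)/((-7 + 15) - 212) = 147/(8 - 212) = 147/(-204) = 147*(-1/204) = -49/68 ≈ -0.72059)
(-117 + 353)/(x(w(1)) + B) = (-117 + 353)/(-7 - 49/68) = 236/(-525/68) = 236*(-68/525) = -16048/525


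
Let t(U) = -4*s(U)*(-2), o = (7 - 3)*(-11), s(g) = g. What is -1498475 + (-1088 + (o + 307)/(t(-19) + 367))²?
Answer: -14671413226/46225 ≈ -3.1739e+5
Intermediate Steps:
o = -44 (o = 4*(-11) = -44)
t(U) = 8*U (t(U) = -4*U*(-2) = 8*U)
-1498475 + (-1088 + (o + 307)/(t(-19) + 367))² = -1498475 + (-1088 + (-44 + 307)/(8*(-19) + 367))² = -1498475 + (-1088 + 263/(-152 + 367))² = -1498475 + (-1088 + 263/215)² = -1498475 + (-233657/215)² = -1498475 + 54595593649/46225 = -14671413226/46225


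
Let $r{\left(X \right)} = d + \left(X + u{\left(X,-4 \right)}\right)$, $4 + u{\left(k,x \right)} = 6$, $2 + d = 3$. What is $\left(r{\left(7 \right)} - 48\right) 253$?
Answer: $-9614$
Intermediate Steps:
$d = 1$ ($d = -2 + 3 = 1$)
$u{\left(k,x \right)} = 2$ ($u{\left(k,x \right)} = -4 + 6 = 2$)
$r{\left(X \right)} = 3 + X$ ($r{\left(X \right)} = 1 + \left(X + 2\right) = 1 + \left(2 + X\right) = 3 + X$)
$\left(r{\left(7 \right)} - 48\right) 253 = \left(\left(3 + 7\right) - 48\right) 253 = \left(10 - 48\right) 253 = \left(-38\right) 253 = -9614$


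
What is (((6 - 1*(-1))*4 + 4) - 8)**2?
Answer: 576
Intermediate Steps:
(((6 - 1*(-1))*4 + 4) - 8)**2 = (((6 + 1)*4 + 4) - 8)**2 = ((7*4 + 4) - 8)**2 = ((28 + 4) - 8)**2 = (32 - 8)**2 = 24**2 = 576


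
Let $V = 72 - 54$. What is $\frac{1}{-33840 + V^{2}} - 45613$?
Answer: $- \frac{1528765309}{33516} \approx -45613.0$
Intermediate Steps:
$V = 18$ ($V = 72 - 54 = 18$)
$\frac{1}{-33840 + V^{2}} - 45613 = \frac{1}{-33840 + 18^{2}} - 45613 = \frac{1}{-33840 + 324} - 45613 = \frac{1}{-33516} - 45613 = - \frac{1}{33516} - 45613 = - \frac{1528765309}{33516}$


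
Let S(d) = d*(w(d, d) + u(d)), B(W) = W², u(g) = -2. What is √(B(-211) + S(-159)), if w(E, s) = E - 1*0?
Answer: 2*√17530 ≈ 264.80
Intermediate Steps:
w(E, s) = E (w(E, s) = E + 0 = E)
S(d) = d*(-2 + d) (S(d) = d*(d - 2) = d*(-2 + d))
√(B(-211) + S(-159)) = √((-211)² - 159*(-2 - 159)) = √(44521 - 159*(-161)) = √(44521 + 25599) = √70120 = 2*√17530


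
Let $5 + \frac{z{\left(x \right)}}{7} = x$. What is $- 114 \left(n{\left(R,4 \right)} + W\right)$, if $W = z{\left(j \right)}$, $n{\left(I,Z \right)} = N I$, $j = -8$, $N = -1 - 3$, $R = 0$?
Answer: $10374$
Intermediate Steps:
$N = -4$
$z{\left(x \right)} = -35 + 7 x$
$n{\left(I,Z \right)} = - 4 I$
$W = -91$ ($W = -35 + 7 \left(-8\right) = -35 - 56 = -91$)
$- 114 \left(n{\left(R,4 \right)} + W\right) = - 114 \left(\left(-4\right) 0 - 91\right) = - 114 \left(0 - 91\right) = \left(-114\right) \left(-91\right) = 10374$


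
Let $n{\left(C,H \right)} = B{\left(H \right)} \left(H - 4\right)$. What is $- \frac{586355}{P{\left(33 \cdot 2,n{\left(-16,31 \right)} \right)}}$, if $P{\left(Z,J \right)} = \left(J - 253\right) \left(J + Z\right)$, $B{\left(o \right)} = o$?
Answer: $- \frac{83765}{75336} \approx -1.1119$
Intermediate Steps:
$n{\left(C,H \right)} = H \left(-4 + H\right)$ ($n{\left(C,H \right)} = H \left(H - 4\right) = H \left(-4 + H\right)$)
$P{\left(Z,J \right)} = \left(-253 + J\right) \left(J + Z\right)$
$- \frac{586355}{P{\left(33 \cdot 2,n{\left(-16,31 \right)} \right)}} = - \frac{586355}{\left(31 \left(-4 + 31\right)\right)^{2} - 253 \cdot 31 \left(-4 + 31\right) - 253 \cdot 33 \cdot 2 + 31 \left(-4 + 31\right) 33 \cdot 2} = - \frac{586355}{\left(31 \cdot 27\right)^{2} - 253 \cdot 31 \cdot 27 - 16698 + 31 \cdot 27 \cdot 66} = - \frac{586355}{837^{2} - 211761 - 16698 + 837 \cdot 66} = - \frac{586355}{700569 - 211761 - 16698 + 55242} = - \frac{586355}{527352} = \left(-586355\right) \frac{1}{527352} = - \frac{83765}{75336}$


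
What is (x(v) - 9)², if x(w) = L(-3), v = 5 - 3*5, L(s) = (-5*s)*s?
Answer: 2916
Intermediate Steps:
L(s) = -5*s²
v = -10 (v = 5 - 15 = -10)
x(w) = -45 (x(w) = -5*(-3)² = -5*9 = -45)
(x(v) - 9)² = (-45 - 9)² = (-54)² = 2916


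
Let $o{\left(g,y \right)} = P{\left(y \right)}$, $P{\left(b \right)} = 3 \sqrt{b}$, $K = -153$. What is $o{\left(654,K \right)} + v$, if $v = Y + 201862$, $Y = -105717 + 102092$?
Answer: $198237 + 9 i \sqrt{17} \approx 1.9824 \cdot 10^{5} + 37.108 i$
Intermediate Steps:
$Y = -3625$
$o{\left(g,y \right)} = 3 \sqrt{y}$
$v = 198237$ ($v = -3625 + 201862 = 198237$)
$o{\left(654,K \right)} + v = 3 \sqrt{-153} + 198237 = 3 \cdot 3 i \sqrt{17} + 198237 = 9 i \sqrt{17} + 198237 = 198237 + 9 i \sqrt{17}$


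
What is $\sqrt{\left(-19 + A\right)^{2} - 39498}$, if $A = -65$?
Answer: $i \sqrt{32442} \approx 180.12 i$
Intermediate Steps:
$\sqrt{\left(-19 + A\right)^{2} - 39498} = \sqrt{\left(-19 - 65\right)^{2} - 39498} = \sqrt{\left(-84\right)^{2} - 39498} = \sqrt{7056 - 39498} = \sqrt{-32442} = i \sqrt{32442}$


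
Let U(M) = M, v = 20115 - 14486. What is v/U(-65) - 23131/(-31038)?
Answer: -13323799/155190 ≈ -85.855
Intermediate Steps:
v = 5629
v/U(-65) - 23131/(-31038) = 5629/(-65) - 23131/(-31038) = 5629*(-1/65) - 23131*(-1/31038) = -433/5 + 23131/31038 = -13323799/155190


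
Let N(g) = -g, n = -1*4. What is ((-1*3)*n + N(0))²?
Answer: 144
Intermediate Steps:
n = -4
((-1*3)*n + N(0))² = (-1*3*(-4) - 1*0)² = (-3*(-4) + 0)² = (12 + 0)² = 12² = 144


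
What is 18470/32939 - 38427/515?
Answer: -1256234903/16963585 ≈ -74.055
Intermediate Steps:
18470/32939 - 38427/515 = -1256234903/16963585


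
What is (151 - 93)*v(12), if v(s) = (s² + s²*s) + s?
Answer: 109272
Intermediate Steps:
v(s) = s + s² + s³ (v(s) = (s² + s³) + s = s + s² + s³)
(151 - 93)*v(12) = (151 - 93)*(12*(1 + 12 + 12²)) = 58*(12*(1 + 12 + 144)) = 58*(12*157) = 58*1884 = 109272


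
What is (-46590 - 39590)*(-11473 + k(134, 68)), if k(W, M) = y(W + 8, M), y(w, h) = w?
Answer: 976505580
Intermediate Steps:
k(W, M) = 8 + W (k(W, M) = W + 8 = 8 + W)
(-46590 - 39590)*(-11473 + k(134, 68)) = (-46590 - 39590)*(-11473 + (8 + 134)) = -86180*(-11473 + 142) = -86180*(-11331) = 976505580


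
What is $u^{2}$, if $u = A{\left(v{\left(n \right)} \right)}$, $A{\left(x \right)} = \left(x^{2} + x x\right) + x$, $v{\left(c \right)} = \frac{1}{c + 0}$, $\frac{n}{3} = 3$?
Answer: $\frac{121}{6561} \approx 0.018442$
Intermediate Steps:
$n = 9$ ($n = 3 \cdot 3 = 9$)
$v{\left(c \right)} = \frac{1}{c}$
$A{\left(x \right)} = x + 2 x^{2}$ ($A{\left(x \right)} = \left(x^{2} + x^{2}\right) + x = 2 x^{2} + x = x + 2 x^{2}$)
$u = \frac{11}{81}$ ($u = \frac{1 + \frac{2}{9}}{9} = \frac{1}{9} \cdot \frac{11}{9} = \frac{11}{81} \approx 0.1358$)
$u^{2} = \left(\frac{11}{81}\right)^{2} = \frac{121}{6561}$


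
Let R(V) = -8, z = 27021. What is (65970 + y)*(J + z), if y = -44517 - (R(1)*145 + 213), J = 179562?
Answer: 4627459200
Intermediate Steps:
y = -43570 (y = -44517 - (-8*145 + 213) = -44517 - (-1160 + 213) = -44517 - 1*(-947) = -44517 + 947 = -43570)
(65970 + y)*(J + z) = (65970 - 43570)*(179562 + 27021) = 22400*206583 = 4627459200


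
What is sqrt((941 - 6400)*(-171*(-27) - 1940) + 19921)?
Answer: I*sqrt(14593822) ≈ 3820.2*I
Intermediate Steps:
sqrt((941 - 6400)*(-171*(-27) - 1940) + 19921) = sqrt(-5459*(4617 - 1940) + 19921) = sqrt(-5459*2677 + 19921) = sqrt(-14613743 + 19921) = sqrt(-14593822) = I*sqrt(14593822)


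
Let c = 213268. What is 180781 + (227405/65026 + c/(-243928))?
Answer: 179220546477740/991353883 ≈ 1.8078e+5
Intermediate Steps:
180781 + (227405/65026 + c/(-243928)) = 180781 + (227405/65026 + 213268/(-243928)) = 180781 + (227405*(1/65026) + 213268*(-1/243928)) = 180781 + (227405/65026 - 53317/60982) = 180781 + 2600155117/991353883 = 179220546477740/991353883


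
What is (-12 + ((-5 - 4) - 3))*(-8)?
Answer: 192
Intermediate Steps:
(-12 + ((-5 - 4) - 3))*(-8) = (-12 + (-9 - 3))*(-8) = (-12 - 12)*(-8) = -24*(-8) = 192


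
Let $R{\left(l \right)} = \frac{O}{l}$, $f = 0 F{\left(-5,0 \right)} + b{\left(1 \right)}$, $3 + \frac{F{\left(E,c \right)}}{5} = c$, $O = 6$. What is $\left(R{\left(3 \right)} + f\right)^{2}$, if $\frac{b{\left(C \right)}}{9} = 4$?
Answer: $1444$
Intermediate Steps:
$b{\left(C \right)} = 36$ ($b{\left(C \right)} = 9 \cdot 4 = 36$)
$F{\left(E,c \right)} = -15 + 5 c$
$f = 36$ ($f = 0 \left(-15 + 5 \cdot 0\right) + 36 = 0 \left(-15 + 0\right) + 36 = 0 \left(-15\right) + 36 = 0 + 36 = 36$)
$R{\left(l \right)} = \frac{6}{l}$
$\left(R{\left(3 \right)} + f\right)^{2} = \left(\frac{6}{3} + 36\right)^{2} = \left(6 \cdot \frac{1}{3} + 36\right)^{2} = \left(2 + 36\right)^{2} = 38^{2} = 1444$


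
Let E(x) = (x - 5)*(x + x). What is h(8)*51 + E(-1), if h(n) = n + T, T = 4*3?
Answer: 1032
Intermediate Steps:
T = 12
E(x) = 2*x*(-5 + x) (E(x) = (-5 + x)*(2*x) = 2*x*(-5 + x))
h(n) = 12 + n (h(n) = n + 12 = 12 + n)
h(8)*51 + E(-1) = (12 + 8)*51 + 2*(-1)*(-5 - 1) = 20*51 + 2*(-1)*(-6) = 1020 + 12 = 1032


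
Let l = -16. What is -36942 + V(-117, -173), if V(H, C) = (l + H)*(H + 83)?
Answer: -32420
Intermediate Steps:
V(H, C) = (-16 + H)*(83 + H) (V(H, C) = (-16 + H)*(H + 83) = (-16 + H)*(83 + H))
-36942 + V(-117, -173) = -36942 + (-1328 + (-117)² + 67*(-117)) = -36942 + (-1328 + 13689 - 7839) = -36942 + 4522 = -32420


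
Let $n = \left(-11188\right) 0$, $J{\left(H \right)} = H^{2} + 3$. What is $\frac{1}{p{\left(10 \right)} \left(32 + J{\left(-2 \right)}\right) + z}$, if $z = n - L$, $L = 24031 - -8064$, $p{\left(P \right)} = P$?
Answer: $- \frac{1}{31705} \approx -3.1541 \cdot 10^{-5}$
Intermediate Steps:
$J{\left(H \right)} = 3 + H^{2}$
$L = 32095$ ($L = 24031 + 8064 = 32095$)
$n = 0$
$z = -32095$ ($z = 0 - 32095 = -32095$)
$\frac{1}{p{\left(10 \right)} \left(32 + J{\left(-2 \right)}\right) + z} = \frac{1}{10 \left(32 + \left(3 + \left(-2\right)^{2}\right)\right) - 32095} = \frac{1}{10 \left(32 + \left(3 + 4\right)\right) - 32095} = \frac{1}{10 \left(32 + 7\right) - 32095} = \frac{1}{10 \cdot 39 - 32095} = \frac{1}{390 - 32095} = \frac{1}{-31705} = - \frac{1}{31705}$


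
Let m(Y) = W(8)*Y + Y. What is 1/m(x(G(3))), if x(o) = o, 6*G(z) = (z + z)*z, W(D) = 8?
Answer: 1/27 ≈ 0.037037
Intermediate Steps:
G(z) = z²/3 (G(z) = ((z + z)*z)/6 = ((2*z)*z)/6 = (2*z²)/6 = z²/3)
m(Y) = 9*Y (m(Y) = 8*Y + Y = 9*Y)
1/m(x(G(3))) = 1/(9*((⅓)*3²)) = 1/(9*((⅓)*9)) = 1/(9*3) = 1/27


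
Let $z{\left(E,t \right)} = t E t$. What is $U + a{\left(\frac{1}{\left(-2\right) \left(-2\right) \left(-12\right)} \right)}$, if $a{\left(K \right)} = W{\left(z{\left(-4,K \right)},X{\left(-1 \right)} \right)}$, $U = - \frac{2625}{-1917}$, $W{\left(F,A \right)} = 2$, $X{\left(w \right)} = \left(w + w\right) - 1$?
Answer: $\frac{2153}{639} \approx 3.3693$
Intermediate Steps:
$z{\left(E,t \right)} = E t^{2}$ ($z{\left(E,t \right)} = E t t = E t^{2}$)
$X{\left(w \right)} = -1 + 2 w$ ($X{\left(w \right)} = 2 w - 1 = -1 + 2 w$)
$U = \frac{875}{639}$ ($U = \left(-2625\right) \left(- \frac{1}{1917}\right) = \frac{875}{639} \approx 1.3693$)
$a{\left(K \right)} = 2$
$U + a{\left(\frac{1}{\left(-2\right) \left(-2\right) \left(-12\right)} \right)} = \frac{875}{639} + 2 = \frac{2153}{639}$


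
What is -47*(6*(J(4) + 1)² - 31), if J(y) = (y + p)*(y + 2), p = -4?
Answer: 1175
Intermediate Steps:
J(y) = (-4 + y)*(2 + y) (J(y) = (y - 4)*(y + 2) = (-4 + y)*(2 + y))
-47*(6*(J(4) + 1)² - 31) = -47*(6*((-8 + 4² - 2*4) + 1)² - 31) = -47*(6*((-8 + 16 - 8) + 1)² - 31) = -47*(6*(0 + 1)² - 31) = -47*(6*1² - 31) = -47*(6*1 - 31) = -47*(6 - 31) = -47*(-25) = 1175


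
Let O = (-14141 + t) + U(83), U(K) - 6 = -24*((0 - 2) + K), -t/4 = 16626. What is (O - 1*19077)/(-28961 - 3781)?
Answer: 2990/963 ≈ 3.1049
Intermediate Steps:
t = -66504 (t = -4*16626 = -66504)
U(K) = 54 - 24*K (U(K) = 6 - 24*((0 - 2) + K) = 6 - 24*(-2 + K) = 6 + (48 - 24*K) = 54 - 24*K)
O = -82583 (O = (-14141 - 66504) + (54 - 24*83) = -80645 + (54 - 1992) = -80645 - 1938 = -82583)
(O - 1*19077)/(-28961 - 3781) = (-82583 - 1*19077)/(-28961 - 3781) = (-82583 - 19077)/(-32742) = -101660*(-1/32742) = 2990/963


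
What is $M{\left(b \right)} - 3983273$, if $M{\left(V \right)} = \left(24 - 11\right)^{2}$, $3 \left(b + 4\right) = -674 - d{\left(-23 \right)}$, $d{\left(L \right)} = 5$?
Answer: $-3983104$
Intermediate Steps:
$b = - \frac{691}{3}$ ($b = -4 + \frac{-674 - 5}{3} = -4 + \frac{1}{3} \left(-679\right) = -4 - \frac{679}{3} = - \frac{691}{3} \approx -230.33$)
$M{\left(V \right)} = 169$ ($M{\left(V \right)} = 13^{2} = 169$)
$M{\left(b \right)} - 3983273 = 169 - 3983273 = -3983104$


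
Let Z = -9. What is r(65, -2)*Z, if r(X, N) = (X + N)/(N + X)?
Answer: -9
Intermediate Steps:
r(X, N) = 1 (r(X, N) = (N + X)/(N + X) = 1)
r(65, -2)*Z = 1*(-9) = -9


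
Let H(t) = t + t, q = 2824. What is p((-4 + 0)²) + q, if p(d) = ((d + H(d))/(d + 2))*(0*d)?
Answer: 2824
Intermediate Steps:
H(t) = 2*t
p(d) = 0 (p(d) = ((d + 2*d)/(d + 2))*(0*d) = ((3*d)/(2 + d))*0 = (3*d/(2 + d))*0 = 0)
p((-4 + 0)²) + q = 0 + 2824 = 2824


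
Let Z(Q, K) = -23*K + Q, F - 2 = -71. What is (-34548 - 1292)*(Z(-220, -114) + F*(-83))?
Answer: -291343360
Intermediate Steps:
F = -69 (F = 2 - 71 = -69)
Z(Q, K) = Q - 23*K
(-34548 - 1292)*(Z(-220, -114) + F*(-83)) = (-34548 - 1292)*((-220 - 23*(-114)) - 69*(-83)) = -35840*((-220 + 2622) + 5727) = -35840*(2402 + 5727) = -35840*8129 = -291343360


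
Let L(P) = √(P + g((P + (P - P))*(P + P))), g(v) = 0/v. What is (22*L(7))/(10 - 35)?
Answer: -22*√7/25 ≈ -2.3283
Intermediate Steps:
g(v) = 0
L(P) = √P (L(P) = √(P + 0) = √P)
(22*L(7))/(10 - 35) = (22*√7)/(10 - 35) = (22*√7)/(-25) = (22*√7)*(-1/25) = -22*√7/25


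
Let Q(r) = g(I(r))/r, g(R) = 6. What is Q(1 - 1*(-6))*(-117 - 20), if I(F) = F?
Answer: -822/7 ≈ -117.43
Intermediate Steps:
Q(r) = 6/r
Q(1 - 1*(-6))*(-117 - 20) = (6/(1 - 1*(-6)))*(-117 - 20) = (6/(1 + 6))*(-137) = (6/7)*(-137) = -822/7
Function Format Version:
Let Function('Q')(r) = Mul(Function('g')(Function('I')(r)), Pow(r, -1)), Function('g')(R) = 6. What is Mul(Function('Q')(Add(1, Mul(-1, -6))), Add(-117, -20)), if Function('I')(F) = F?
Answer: Rational(-822, 7) ≈ -117.43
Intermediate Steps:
Function('Q')(r) = Mul(6, Pow(r, -1))
Mul(Function('Q')(Add(1, Mul(-1, -6))), Add(-117, -20)) = Mul(Mul(6, Pow(Add(1, Mul(-1, -6)), -1)), Add(-117, -20)) = Mul(Mul(6, Pow(Add(1, 6), -1)), -137) = Mul(Mul(6, Pow(7, -1)), -137) = Mul(Mul(6, Rational(1, 7)), -137) = Mul(Rational(6, 7), -137) = Rational(-822, 7)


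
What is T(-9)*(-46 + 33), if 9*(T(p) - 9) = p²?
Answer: -234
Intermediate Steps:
T(p) = 9 + p²/9
T(-9)*(-46 + 33) = (9 + (⅑)*(-9)²)*(-46 + 33) = (9 + (⅑)*81)*(-13) = (9 + 9)*(-13) = 18*(-13) = -234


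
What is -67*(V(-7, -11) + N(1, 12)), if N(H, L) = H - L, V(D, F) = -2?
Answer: 871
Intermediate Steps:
-67*(V(-7, -11) + N(1, 12)) = -67*(-2 + (1 - 1*12)) = -67*(-2 + (1 - 12)) = -67*(-2 - 11) = -67*(-13) = 871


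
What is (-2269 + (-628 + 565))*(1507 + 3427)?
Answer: -11506088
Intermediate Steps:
(-2269 + (-628 + 565))*(1507 + 3427) = (-2269 - 63)*4934 = -2332*4934 = -11506088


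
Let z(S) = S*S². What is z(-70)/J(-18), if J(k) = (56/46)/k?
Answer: 5071500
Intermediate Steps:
z(S) = S³
J(k) = 28/(23*k) (J(k) = (56*(1/46))/k = 28/(23*k))
z(-70)/J(-18) = (-70)³/(((28/23)/(-18))) = -343000/((28/23)*(-1/18)) = -343000/(-14/207) = -343000*(-207/14) = 5071500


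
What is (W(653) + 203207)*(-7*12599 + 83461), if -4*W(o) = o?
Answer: -960803025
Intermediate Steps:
W(o) = -o/4
(W(653) + 203207)*(-7*12599 + 83461) = (-¼*653 + 203207)*(-7*12599 + 83461) = (-653/4 + 203207)*(-88193 + 83461) = (812175/4)*(-4732) = -960803025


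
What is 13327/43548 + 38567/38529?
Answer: 730997233/559286964 ≈ 1.3070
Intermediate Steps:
13327/43548 + 38567/38529 = 730997233/559286964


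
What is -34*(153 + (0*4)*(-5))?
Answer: -5202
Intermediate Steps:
-34*(153 + (0*4)*(-5)) = -34*(153 + 0*(-5)) = -34*(153 + 0) = -34*153 = -5202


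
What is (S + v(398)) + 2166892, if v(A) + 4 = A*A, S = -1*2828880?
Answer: -503588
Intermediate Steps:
S = -2828880
v(A) = -4 + A**2 (v(A) = -4 + A*A = -4 + A**2)
(S + v(398)) + 2166892 = (-2828880 + (-4 + 398**2)) + 2166892 = (-2828880 + (-4 + 158404)) + 2166892 = (-2828880 + 158400) + 2166892 = -2670480 + 2166892 = -503588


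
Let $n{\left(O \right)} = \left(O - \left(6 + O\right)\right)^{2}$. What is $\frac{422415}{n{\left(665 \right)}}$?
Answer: $\frac{46935}{4} \approx 11734.0$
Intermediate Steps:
$n{\left(O \right)} = 36$ ($n{\left(O \right)} = \left(-6\right)^{2} = 36$)
$\frac{422415}{n{\left(665 \right)}} = \frac{422415}{36} = 422415 \cdot \frac{1}{36} = \frac{46935}{4}$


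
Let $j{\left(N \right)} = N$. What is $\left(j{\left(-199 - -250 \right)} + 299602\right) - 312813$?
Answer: $-13160$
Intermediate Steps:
$\left(j{\left(-199 - -250 \right)} + 299602\right) - 312813 = \left(\left(-199 - -250\right) + 299602\right) - 312813 = \left(\left(-199 + 250\right) + 299602\right) - 312813 = \left(51 + 299602\right) - 312813 = 299653 - 312813 = -13160$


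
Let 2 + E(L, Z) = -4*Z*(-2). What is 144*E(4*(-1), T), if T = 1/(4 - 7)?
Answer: -672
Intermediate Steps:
T = -⅓ (T = 1/(-3) = -⅓ ≈ -0.33333)
E(L, Z) = -2 + 8*Z (E(L, Z) = -2 - 4*Z*(-2) = -2 + 8*Z)
144*E(4*(-1), T) = 144*(-2 + 8*(-⅓)) = 144*(-2 - 8/3) = 144*(-14/3) = -672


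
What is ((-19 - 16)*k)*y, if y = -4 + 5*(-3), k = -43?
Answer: -28595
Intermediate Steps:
y = -19 (y = -4 - 15 = -19)
((-19 - 16)*k)*y = ((-19 - 16)*(-43))*(-19) = -35*(-43)*(-19) = 1505*(-19) = -28595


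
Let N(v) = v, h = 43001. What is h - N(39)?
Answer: 42962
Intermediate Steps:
h - N(39) = 43001 - 1*39 = 43001 - 39 = 42962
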